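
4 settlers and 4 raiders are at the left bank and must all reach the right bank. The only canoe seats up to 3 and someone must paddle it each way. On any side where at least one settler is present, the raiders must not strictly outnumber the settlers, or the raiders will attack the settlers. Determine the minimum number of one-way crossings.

9

Counting alone: each trip to the right bank takes at most 3 across and each return brings at least 1 back, so after t trips out (and t−1 returns) at most 3t − (t−1) of the 8 are across; that first reaches 8 at t = 4, so at least 7 crossings are needed.
The safety rule pushes this higher. Following every safe sequence of crossings, the most of the 8 that can be at the right bank as the canoe arrives there on crossing 7 is 7 — never all 8.
So no plan with fewer than 9 crossings exists, and this one achieves 9:
1. 2 raiders → the right bank.  (the left bank: 4S 2R; the right bank: 0S 2R)
2. 1 raider ← the left bank.  (the left bank: 4S 3R; the right bank: 0S 1R)
3. 3 raiders → the right bank.  (the left bank: 4S 0R; the right bank: 0S 4R)
4. 1 raider ← the left bank.  (the left bank: 4S 1R; the right bank: 0S 3R)
5. 3 settlers → the right bank.  (the left bank: 1S 1R; the right bank: 3S 3R)
6. 1 settler and 1 raider ← the left bank.  (the left bank: 2S 2R; the right bank: 2S 2R)
7. 2 settlers → the right bank.  (the left bank: 0S 2R; the right bank: 4S 2R)
8. 1 raider ← the left bank.  (the left bank: 0S 3R; the right bank: 4S 1R)
9. 3 raiders → the right bank.  (the left bank: 0S 0R; the right bank: 4S 4R)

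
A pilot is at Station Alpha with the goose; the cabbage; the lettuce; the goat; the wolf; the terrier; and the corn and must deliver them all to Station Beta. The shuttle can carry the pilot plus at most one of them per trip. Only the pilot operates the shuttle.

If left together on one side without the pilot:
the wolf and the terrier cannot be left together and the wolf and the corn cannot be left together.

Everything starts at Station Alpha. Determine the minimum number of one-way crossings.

15

Counting alone: the pilot can take at most 1 across per trip to Station Beta, so moving all 7 needs at least 7 loaded trips out, with a return between consecutive ones — at least 13 crossings.
The safety rule pushes this higher. Following every safe sequence of crossings, the most of the 7 that can be at Station Beta as the shuttle arrives there on crossing 13 is 6 — never all 7.
So no plan with fewer than 15 crossings exists, and this one achieves 15:
1. Pilot goes to Station Beta with the wolf.
2. Pilot goes back to Station Alpha alone.
3. Pilot goes to Station Beta with the goose.
4. Pilot goes back to Station Alpha alone.
5. Pilot goes to Station Beta with the cabbage.
6. Pilot goes back to Station Alpha alone.
7. Pilot goes to Station Beta with the lettuce.
8. Pilot goes back to Station Alpha alone.
9. Pilot goes to Station Beta with the goat.
10. Pilot goes back to Station Alpha alone.
11. Pilot goes to Station Beta with the terrier.
12. Pilot goes back to Station Alpha with the wolf.
13. Pilot goes to Station Beta with the corn.
14. Pilot goes back to Station Alpha alone.
15. Pilot goes to Station Beta with the wolf.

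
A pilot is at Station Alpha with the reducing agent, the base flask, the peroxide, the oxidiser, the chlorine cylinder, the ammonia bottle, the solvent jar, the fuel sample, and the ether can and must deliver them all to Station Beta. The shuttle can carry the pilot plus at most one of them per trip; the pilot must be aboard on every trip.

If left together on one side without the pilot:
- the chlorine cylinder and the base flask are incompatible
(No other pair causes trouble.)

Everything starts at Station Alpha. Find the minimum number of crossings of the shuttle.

17

Counting alone: the pilot can take at most 1 across per trip to Station Beta, so moving all 9 needs at least 9 loaded trips out, with a return between consecutive ones — at least 17 crossings.
The plan below uses exactly 17 crossings, so it is optimal:
1. Pilot goes to Station Beta with the base flask.  [Station Alpha: the ammonia bottle, the chlorine cylinder, the ether can, the fuel sample, the oxidiser, the peroxide, the reducing agent, the solvent jar | Station Beta: the base flask]
2. Pilot goes back to Station Alpha alone.  [Station Alpha: the ammonia bottle, the chlorine cylinder, the ether can, the fuel sample, the oxidiser, the peroxide, the reducing agent, the solvent jar | Station Beta: the base flask]
3. Pilot goes to Station Beta with the reducing agent.  [Station Alpha: the ammonia bottle, the chlorine cylinder, the ether can, the fuel sample, the oxidiser, the peroxide, the solvent jar | Station Beta: the base flask, the reducing agent]
4. Pilot goes back to Station Alpha alone.  [Station Alpha: the ammonia bottle, the chlorine cylinder, the ether can, the fuel sample, the oxidiser, the peroxide, the solvent jar | Station Beta: the base flask, the reducing agent]
5. Pilot goes to Station Beta with the peroxide.  [Station Alpha: the ammonia bottle, the chlorine cylinder, the ether can, the fuel sample, the oxidiser, the solvent jar | Station Beta: the base flask, the peroxide, the reducing agent]
6. Pilot goes back to Station Alpha alone.  [Station Alpha: the ammonia bottle, the chlorine cylinder, the ether can, the fuel sample, the oxidiser, the solvent jar | Station Beta: the base flask, the peroxide, the reducing agent]
7. Pilot goes to Station Beta with the oxidiser.  [Station Alpha: the ammonia bottle, the chlorine cylinder, the ether can, the fuel sample, the solvent jar | Station Beta: the base flask, the oxidiser, the peroxide, the reducing agent]
8. Pilot goes back to Station Alpha alone.  [Station Alpha: the ammonia bottle, the chlorine cylinder, the ether can, the fuel sample, the solvent jar | Station Beta: the base flask, the oxidiser, the peroxide, the reducing agent]
9. Pilot goes to Station Beta with the ammonia bottle.  [Station Alpha: the chlorine cylinder, the ether can, the fuel sample, the solvent jar | Station Beta: the ammonia bottle, the base flask, the oxidiser, the peroxide, the reducing agent]
10. Pilot goes back to Station Alpha alone.  [Station Alpha: the chlorine cylinder, the ether can, the fuel sample, the solvent jar | Station Beta: the ammonia bottle, the base flask, the oxidiser, the peroxide, the reducing agent]
11. Pilot goes to Station Beta with the solvent jar.  [Station Alpha: the chlorine cylinder, the ether can, the fuel sample | Station Beta: the ammonia bottle, the base flask, the oxidiser, the peroxide, the reducing agent, the solvent jar]
12. Pilot goes back to Station Alpha alone.  [Station Alpha: the chlorine cylinder, the ether can, the fuel sample | Station Beta: the ammonia bottle, the base flask, the oxidiser, the peroxide, the reducing agent, the solvent jar]
13. Pilot goes to Station Beta with the fuel sample.  [Station Alpha: the chlorine cylinder, the ether can | Station Beta: the ammonia bottle, the base flask, the fuel sample, the oxidiser, the peroxide, the reducing agent, the solvent jar]
14. Pilot goes back to Station Alpha alone.  [Station Alpha: the chlorine cylinder, the ether can | Station Beta: the ammonia bottle, the base flask, the fuel sample, the oxidiser, the peroxide, the reducing agent, the solvent jar]
15. Pilot goes to Station Beta with the ether can.  [Station Alpha: the chlorine cylinder | Station Beta: the ammonia bottle, the base flask, the ether can, the fuel sample, the oxidiser, the peroxide, the reducing agent, the solvent jar]
16. Pilot goes back to Station Alpha alone.  [Station Alpha: the chlorine cylinder | Station Beta: the ammonia bottle, the base flask, the ether can, the fuel sample, the oxidiser, the peroxide, the reducing agent, the solvent jar]
17. Pilot goes to Station Beta with the chlorine cylinder.  [Station Alpha: — | Station Beta: the ammonia bottle, the base flask, the chlorine cylinder, the ether can, the fuel sample, the oxidiser, the peroxide, the reducing agent, the solvent jar]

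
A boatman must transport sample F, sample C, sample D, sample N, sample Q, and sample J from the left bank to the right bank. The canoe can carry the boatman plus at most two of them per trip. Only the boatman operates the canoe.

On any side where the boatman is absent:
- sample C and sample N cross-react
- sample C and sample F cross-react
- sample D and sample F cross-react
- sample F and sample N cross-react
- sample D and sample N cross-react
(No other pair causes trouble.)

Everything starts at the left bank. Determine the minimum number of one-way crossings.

Counting alone: the boatman can take at most 2 across per trip to the right bank, so moving all 6 needs at least 3 loaded trips out, with a return between consecutive ones — at least 5 crossings.
The safety rule pushes this higher. Following every safe sequence of crossings, the most of the 6 that can be at the right bank as the canoe arrives there on crossings 5, 7 is 4, 5 respectively — never all 6.
So no plan with fewer than 9 crossings exists, and this one achieves 9:
1. Boatman goes to the right bank with sample F and sample N.
2. Boatman goes back to the left bank with sample F.
3. Boatman goes to the right bank with sample F and sample Q.
4. Boatman goes back to the left bank with sample F.
5. Boatman goes to the right bank with sample F and sample J.
6. Boatman goes back to the left bank with sample F.
7. Boatman goes to the right bank with sample C and sample D.
8. Boatman goes back to the left bank with sample N.
9. Boatman goes to the right bank with sample F and sample N.

9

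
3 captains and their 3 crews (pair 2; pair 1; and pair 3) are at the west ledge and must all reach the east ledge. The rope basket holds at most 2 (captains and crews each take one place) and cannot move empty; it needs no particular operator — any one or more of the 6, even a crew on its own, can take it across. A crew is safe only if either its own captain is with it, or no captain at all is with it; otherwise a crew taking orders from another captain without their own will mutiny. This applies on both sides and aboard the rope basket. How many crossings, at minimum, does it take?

11

Counting alone: each trip to the east ledge takes at most 2 across and each return brings at least 1 back, so after t trips out (and t−1 returns) at most 2t − (t−1) of the 6 are across; that first reaches 6 at t = 5, so at least 9 crossings are needed.
The safety rule pushes this higher. Following every safe sequence of crossings, the most of the 6 that can be at the east ledge as the rope basket arrives there on crossing 9 is 5 — never all 6.
So no plan with fewer than 11 crossings exists, and this one achieves 11:
1. captain 2 and crew 2 cross → the east ledge.
2. captain 2 crosses ← the west ledge.
3. crew 1 and crew 3 cross → the east ledge.
4. crew 2 crosses ← the west ledge.
5. captain 1 and captain 3 cross → the east ledge.
6. captain 1 and crew 1 cross ← the west ledge.
7. captain 1 and captain 2 cross → the east ledge.
8. crew 3 crosses ← the west ledge.
9. crew 1 and crew 2 cross → the east ledge.
10. captain 3 crosses ← the west ledge.
11. captain 3 and crew 3 cross → the east ledge.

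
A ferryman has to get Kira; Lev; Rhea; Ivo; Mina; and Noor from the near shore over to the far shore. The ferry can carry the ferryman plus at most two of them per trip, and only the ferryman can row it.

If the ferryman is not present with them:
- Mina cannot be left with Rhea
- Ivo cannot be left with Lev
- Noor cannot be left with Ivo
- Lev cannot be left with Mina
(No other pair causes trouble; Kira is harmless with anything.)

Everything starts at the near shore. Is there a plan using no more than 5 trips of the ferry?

No

Counting alone: the ferryman can take at most 2 across per trip to the far shore, so moving all 6 needs at least 3 loaded trips out, with a return between consecutive ones — at least 5 crossings.
The safety rule pushes this higher. Following every safe sequence of crossings, the most of the 6 that can be at the far shore as the ferry arrives there on crossing 5 is 5 — never all 6.
So the move cannot be finished within 5 crossings. (The shortest complete plan takes 7:)
1. Ferryman goes to the far shore with Ivo and Mina.
2. Ferryman goes back to the near shore alone.
3. Ferryman goes to the far shore with Kira and Lev.
4. Ferryman goes back to the near shore with Ivo and Mina.
5. Ferryman goes to the far shore with Noor and Rhea.
6. Ferryman goes back to the near shore alone.
7. Ferryman goes to the far shore with Ivo and Mina.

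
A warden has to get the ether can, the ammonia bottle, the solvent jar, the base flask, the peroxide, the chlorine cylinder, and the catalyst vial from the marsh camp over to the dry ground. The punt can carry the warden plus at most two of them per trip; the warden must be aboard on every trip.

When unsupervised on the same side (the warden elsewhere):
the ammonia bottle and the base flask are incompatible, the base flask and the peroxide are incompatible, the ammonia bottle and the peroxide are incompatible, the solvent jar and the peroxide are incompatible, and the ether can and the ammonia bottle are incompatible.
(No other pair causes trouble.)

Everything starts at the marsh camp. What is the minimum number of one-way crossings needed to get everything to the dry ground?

11

Counting alone: the warden can take at most 2 across per trip to the dry ground, so moving all 7 needs at least 4 loaded trips out, with a return between consecutive ones — at least 7 crossings.
The safety rule pushes this higher. Following every safe sequence of crossings, the most of the 7 that can be at the dry ground as the punt arrives there on crossings 7, 9 is 5, 6 respectively — never all 7.
So no plan with fewer than 11 crossings exists, and this one achieves 11:
1. Warden goes to the dry ground with the ammonia bottle and the peroxide.
2. Warden goes back to the marsh camp with the ammonia bottle.
3. Warden goes to the dry ground with the ammonia bottle and the ether can.
4. Warden goes back to the marsh camp with the ammonia bottle.
5. Warden goes to the dry ground with the ammonia bottle and the chlorine cylinder.
6. Warden goes back to the marsh camp with the ammonia bottle.
7. Warden goes to the dry ground with the ammonia bottle and the catalyst vial.
8. Warden goes back to the marsh camp with the ammonia bottle.
9. Warden goes to the dry ground with the base flask and the solvent jar.
10. Warden goes back to the marsh camp with the peroxide.
11. Warden goes to the dry ground with the ammonia bottle and the peroxide.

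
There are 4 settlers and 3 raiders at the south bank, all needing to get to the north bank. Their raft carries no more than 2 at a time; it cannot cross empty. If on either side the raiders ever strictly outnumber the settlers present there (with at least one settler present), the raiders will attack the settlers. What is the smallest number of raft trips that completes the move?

11

Counting alone: each trip to the north bank takes at most 2 across and each return brings at least 1 back, so after t trips out (and t−1 returns) at most 2t − (t−1) of the 7 are across; that first reaches 7 at t = 6, so at least 11 crossings are needed.
The plan below uses exactly 11 crossings, so it is optimal:
1. 2 raiders → the north bank.  (the south bank: 4S 1R; the north bank: 0S 2R)
2. 1 raider ← the south bank.  (the south bank: 4S 2R; the north bank: 0S 1R)
3. 2 raiders → the north bank.  (the south bank: 4S 0R; the north bank: 0S 3R)
4. 1 raider ← the south bank.  (the south bank: 4S 1R; the north bank: 0S 2R)
5. 2 settlers → the north bank.  (the south bank: 2S 1R; the north bank: 2S 2R)
6. 1 raider ← the south bank.  (the south bank: 2S 2R; the north bank: 2S 1R)
7. 1 settler and 1 raider → the north bank.  (the south bank: 1S 1R; the north bank: 3S 2R)
8. 1 settler ← the south bank.  (the south bank: 2S 1R; the north bank: 2S 2R)
9. 1 settler and 1 raider → the north bank.  (the south bank: 1S 0R; the north bank: 3S 3R)
10. 1 raider ← the south bank.  (the south bank: 1S 1R; the north bank: 3S 2R)
11. 1 settler and 1 raider → the north bank.  (the south bank: 0S 0R; the north bank: 4S 3R)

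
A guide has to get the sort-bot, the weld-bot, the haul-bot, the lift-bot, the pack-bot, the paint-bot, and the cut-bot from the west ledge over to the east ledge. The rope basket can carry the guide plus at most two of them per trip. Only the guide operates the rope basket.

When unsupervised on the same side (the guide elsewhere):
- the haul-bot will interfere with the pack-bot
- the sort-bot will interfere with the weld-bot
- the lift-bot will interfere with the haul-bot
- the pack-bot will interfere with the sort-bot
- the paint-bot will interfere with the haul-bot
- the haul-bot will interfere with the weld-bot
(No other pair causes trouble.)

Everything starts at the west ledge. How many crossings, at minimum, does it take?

9

Counting alone: the guide can take at most 2 across per trip to the east ledge, so moving all 7 needs at least 4 loaded trips out, with a return between consecutive ones — at least 7 crossings.
The safety rule pushes this higher. Following every safe sequence of crossings, the most of the 7 that can be at the east ledge as the rope basket arrives there on crossing 7 is 6 — never all 7.
So no plan with fewer than 9 crossings exists, and this one achieves 9:
1. Guide goes to the east ledge with the haul-bot and the sort-bot.
2. Guide goes back to the west ledge alone.
3. Guide goes to the east ledge with the cut-bot.
4. Guide goes back to the west ledge alone.
5. Guide goes to the east ledge with the lift-bot and the weld-bot.
6. Guide goes back to the west ledge with the haul-bot and the sort-bot.
7. Guide goes to the east ledge with the pack-bot and the paint-bot.
8. Guide goes back to the west ledge alone.
9. Guide goes to the east ledge with the haul-bot and the sort-bot.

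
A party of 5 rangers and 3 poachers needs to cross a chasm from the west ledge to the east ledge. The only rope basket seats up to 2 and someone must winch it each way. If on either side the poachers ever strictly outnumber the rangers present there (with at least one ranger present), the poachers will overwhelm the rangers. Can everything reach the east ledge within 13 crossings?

Yes — this plan uses 13 crossings (≤ 13):
1. 2 poachers → the east ledge.  (the west ledge: 5R 1P; the east ledge: 0R 2P)
2. 1 poacher ← the west ledge.  (the west ledge: 5R 2P; the east ledge: 0R 1P)
3. 2 poachers → the east ledge.  (the west ledge: 5R 0P; the east ledge: 0R 3P)
4. 1 poacher ← the west ledge.  (the west ledge: 5R 1P; the east ledge: 0R 2P)
5. 2 rangers → the east ledge.  (the west ledge: 3R 1P; the east ledge: 2R 2P)
6. 1 poacher ← the west ledge.  (the west ledge: 3R 2P; the east ledge: 2R 1P)
7. 1 ranger and 1 poacher → the east ledge.  (the west ledge: 2R 1P; the east ledge: 3R 2P)
8. 1 poacher ← the west ledge.  (the west ledge: 2R 2P; the east ledge: 3R 1P)
9. 2 poachers → the east ledge.  (the west ledge: 2R 0P; the east ledge: 3R 3P)
10. 1 poacher ← the west ledge.  (the west ledge: 2R 1P; the east ledge: 3R 2P)
11. 1 ranger and 1 poacher → the east ledge.  (the west ledge: 1R 0P; the east ledge: 4R 3P)
12. 1 poacher ← the west ledge.  (the west ledge: 1R 1P; the east ledge: 4R 2P)
13. 1 ranger and 1 poacher → the east ledge.  (the west ledge: 0R 0P; the east ledge: 5R 3P)

Yes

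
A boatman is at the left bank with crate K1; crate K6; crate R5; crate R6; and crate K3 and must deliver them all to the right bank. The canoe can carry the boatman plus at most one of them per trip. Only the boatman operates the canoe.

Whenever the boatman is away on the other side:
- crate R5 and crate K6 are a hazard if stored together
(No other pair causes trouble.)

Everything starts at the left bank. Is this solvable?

1. Boatman goes to the right bank with crate K6.  [the left bank: crate K1, crate K3, crate R5, crate R6 | the right bank: crate K6]
2. Boatman goes back to the left bank alone.  [the left bank: crate K1, crate K3, crate R5, crate R6 | the right bank: crate K6]
3. Boatman goes to the right bank with crate K1.  [the left bank: crate K3, crate R5, crate R6 | the right bank: crate K1, crate K6]
4. Boatman goes back to the left bank alone.  [the left bank: crate K3, crate R5, crate R6 | the right bank: crate K1, crate K6]
5. Boatman goes to the right bank with crate R6.  [the left bank: crate K3, crate R5 | the right bank: crate K1, crate K6, crate R6]
6. Boatman goes back to the left bank alone.  [the left bank: crate K3, crate R5 | the right bank: crate K1, crate K6, crate R6]
7. Boatman goes to the right bank with crate K3.  [the left bank: crate R5 | the right bank: crate K1, crate K3, crate K6, crate R6]
8. Boatman goes back to the left bank alone.  [the left bank: crate R5 | the right bank: crate K1, crate K3, crate K6, crate R6]
9. Boatman goes to the right bank with crate R5.  [the left bank: — | the right bank: crate K1, crate K3, crate K6, crate R5, crate R6]

Yes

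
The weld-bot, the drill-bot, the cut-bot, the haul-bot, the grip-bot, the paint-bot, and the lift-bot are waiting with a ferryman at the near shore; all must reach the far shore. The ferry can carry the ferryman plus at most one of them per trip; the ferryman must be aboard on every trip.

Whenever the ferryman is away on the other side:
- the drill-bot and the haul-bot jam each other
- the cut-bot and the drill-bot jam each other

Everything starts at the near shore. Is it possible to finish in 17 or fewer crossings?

Yes

Yes — this plan uses 15 crossings (≤ 17):
1. Ferryman goes to the far shore with the drill-bot.  [the near shore: the cut-bot, the grip-bot, the haul-bot, the lift-bot, the paint-bot, the weld-bot | the far shore: the drill-bot]
2. Ferryman goes back to the near shore alone.  [the near shore: the cut-bot, the grip-bot, the haul-bot, the lift-bot, the paint-bot, the weld-bot | the far shore: the drill-bot]
3. Ferryman goes to the far shore with the weld-bot.  [the near shore: the cut-bot, the grip-bot, the haul-bot, the lift-bot, the paint-bot | the far shore: the drill-bot, the weld-bot]
4. Ferryman goes back to the near shore alone.  [the near shore: the cut-bot, the grip-bot, the haul-bot, the lift-bot, the paint-bot | the far shore: the drill-bot, the weld-bot]
5. Ferryman goes to the far shore with the cut-bot.  [the near shore: the grip-bot, the haul-bot, the lift-bot, the paint-bot | the far shore: the cut-bot, the drill-bot, the weld-bot]
6. Ferryman goes back to the near shore with the drill-bot.  [the near shore: the drill-bot, the grip-bot, the haul-bot, the lift-bot, the paint-bot | the far shore: the cut-bot, the weld-bot]
7. Ferryman goes to the far shore with the haul-bot.  [the near shore: the drill-bot, the grip-bot, the lift-bot, the paint-bot | the far shore: the cut-bot, the haul-bot, the weld-bot]
8. Ferryman goes back to the near shore alone.  [the near shore: the drill-bot, the grip-bot, the lift-bot, the paint-bot | the far shore: the cut-bot, the haul-bot, the weld-bot]
9. Ferryman goes to the far shore with the grip-bot.  [the near shore: the drill-bot, the lift-bot, the paint-bot | the far shore: the cut-bot, the grip-bot, the haul-bot, the weld-bot]
10. Ferryman goes back to the near shore alone.  [the near shore: the drill-bot, the lift-bot, the paint-bot | the far shore: the cut-bot, the grip-bot, the haul-bot, the weld-bot]
11. Ferryman goes to the far shore with the paint-bot.  [the near shore: the drill-bot, the lift-bot | the far shore: the cut-bot, the grip-bot, the haul-bot, the paint-bot, the weld-bot]
12. Ferryman goes back to the near shore alone.  [the near shore: the drill-bot, the lift-bot | the far shore: the cut-bot, the grip-bot, the haul-bot, the paint-bot, the weld-bot]
13. Ferryman goes to the far shore with the lift-bot.  [the near shore: the drill-bot | the far shore: the cut-bot, the grip-bot, the haul-bot, the lift-bot, the paint-bot, the weld-bot]
14. Ferryman goes back to the near shore alone.  [the near shore: the drill-bot | the far shore: the cut-bot, the grip-bot, the haul-bot, the lift-bot, the paint-bot, the weld-bot]
15. Ferryman goes to the far shore with the drill-bot.  [the near shore: — | the far shore: the cut-bot, the drill-bot, the grip-bot, the haul-bot, the lift-bot, the paint-bot, the weld-bot]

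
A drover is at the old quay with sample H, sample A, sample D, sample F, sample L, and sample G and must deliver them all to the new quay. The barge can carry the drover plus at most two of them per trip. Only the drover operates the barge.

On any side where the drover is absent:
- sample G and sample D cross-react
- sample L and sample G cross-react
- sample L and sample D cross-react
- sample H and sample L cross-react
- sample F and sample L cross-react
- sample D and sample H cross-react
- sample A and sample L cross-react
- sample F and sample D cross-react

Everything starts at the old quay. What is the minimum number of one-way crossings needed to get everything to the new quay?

Following every safe sequence of crossings from the start, the most of the 6 that can be at the new quay as the barge arrives there on crossings 1, 3, 5 is 2, 3, 4 respectively; the best ever achieved is 4 of 6.
From crossing 7 on, no configuration arises that was not already reachable earlier: only 19 distinct safe configurations (who is on which side, and where the barge is) can ever be reached, none of them has everyone across, and every continuation just revisits them. So no valid plan exists.

impossible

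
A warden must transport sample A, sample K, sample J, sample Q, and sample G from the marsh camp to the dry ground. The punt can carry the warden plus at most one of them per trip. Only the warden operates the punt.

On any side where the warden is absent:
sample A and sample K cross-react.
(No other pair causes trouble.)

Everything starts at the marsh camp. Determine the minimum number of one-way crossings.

9

Counting alone: the warden can take at most 1 across per trip to the dry ground, so moving all 5 needs at least 5 loaded trips out, with a return between consecutive ones — at least 9 crossings.
The plan below uses exactly 9 crossings, so it is optimal:
1. Warden goes to the dry ground with sample A.
2. Warden goes back to the marsh camp alone.
3. Warden goes to the dry ground with sample J.
4. Warden goes back to the marsh camp alone.
5. Warden goes to the dry ground with sample Q.
6. Warden goes back to the marsh camp alone.
7. Warden goes to the dry ground with sample G.
8. Warden goes back to the marsh camp alone.
9. Warden goes to the dry ground with sample K.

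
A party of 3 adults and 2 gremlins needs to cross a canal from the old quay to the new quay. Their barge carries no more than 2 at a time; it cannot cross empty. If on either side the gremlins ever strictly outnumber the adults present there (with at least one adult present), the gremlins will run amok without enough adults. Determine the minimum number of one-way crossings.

7

Counting alone: each trip to the new quay takes at most 2 across and each return brings at least 1 back, so after t trips out (and t−1 returns) at most 2t − (t−1) of the 5 are across; that first reaches 5 at t = 4, so at least 7 crossings are needed.
The plan below uses exactly 7 crossings, so it is optimal:
1. 2 gremlins → the new quay.  (the old quay: 3A 0G; the new quay: 0A 2G)
2. 1 gremlin ← the old quay.  (the old quay: 3A 1G; the new quay: 0A 1G)
3. 2 adults → the new quay.  (the old quay: 1A 1G; the new quay: 2A 1G)
4. 1 adult ← the old quay.  (the old quay: 2A 1G; the new quay: 1A 1G)
5. 1 adult and 1 gremlin → the new quay.  (the old quay: 1A 0G; the new quay: 2A 2G)
6. 1 gremlin ← the old quay.  (the old quay: 1A 1G; the new quay: 2A 1G)
7. 1 adult and 1 gremlin → the new quay.  (the old quay: 0A 0G; the new quay: 3A 2G)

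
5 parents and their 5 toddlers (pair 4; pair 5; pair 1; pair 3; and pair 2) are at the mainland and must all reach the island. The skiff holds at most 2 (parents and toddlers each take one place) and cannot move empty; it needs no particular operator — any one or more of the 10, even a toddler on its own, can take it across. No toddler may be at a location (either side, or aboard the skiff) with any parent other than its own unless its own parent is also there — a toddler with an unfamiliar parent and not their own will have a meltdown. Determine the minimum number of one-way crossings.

impossible

Following every safe sequence of crossings from the start, the most of the 10 that can be at the island as the skiff arrives there on crossings 1, 3, 5, 7 is 2, 3, 4, 5 respectively; the best ever achieved is 5 of 10.
From crossing 9 on, no configuration arises that was not already reachable earlier: only 82 distinct safe configurations (who is on which side, and where the skiff is) can ever be reached, none of them has everyone across, and every continuation just revisits them. So no valid plan exists.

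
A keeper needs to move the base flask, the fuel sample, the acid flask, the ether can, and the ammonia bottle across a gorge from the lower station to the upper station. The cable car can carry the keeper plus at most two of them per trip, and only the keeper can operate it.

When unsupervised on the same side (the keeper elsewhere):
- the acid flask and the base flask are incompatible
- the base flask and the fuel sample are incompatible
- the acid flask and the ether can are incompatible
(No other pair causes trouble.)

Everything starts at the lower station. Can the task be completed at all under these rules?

1. Keeper goes to the upper station with the acid flask and the base flask.  [the lower station: the ammonia bottle, the ether can, the fuel sample | the upper station: the acid flask, the base flask]
2. Keeper goes back to the lower station with the base flask.  [the lower station: the ammonia bottle, the base flask, the ether can, the fuel sample | the upper station: the acid flask]
3. Keeper goes to the upper station with the ammonia bottle and the fuel sample.  [the lower station: the base flask, the ether can | the upper station: the acid flask, the ammonia bottle, the fuel sample]
4. Keeper goes back to the lower station alone.  [the lower station: the base flask, the ether can | the upper station: the acid flask, the ammonia bottle, the fuel sample]
5. Keeper goes to the upper station with the base flask and the ether can.  [the lower station: — | the upper station: the acid flask, the ammonia bottle, the base flask, the ether can, the fuel sample]

Yes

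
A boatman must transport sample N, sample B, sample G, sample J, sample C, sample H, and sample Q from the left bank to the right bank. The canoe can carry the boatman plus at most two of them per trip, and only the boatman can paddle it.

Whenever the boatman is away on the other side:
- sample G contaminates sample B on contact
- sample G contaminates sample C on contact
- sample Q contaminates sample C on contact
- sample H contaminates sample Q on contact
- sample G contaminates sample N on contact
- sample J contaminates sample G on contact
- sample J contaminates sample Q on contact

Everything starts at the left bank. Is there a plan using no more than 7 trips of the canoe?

No

Counting alone: the boatman can take at most 2 across per trip to the right bank, so moving all 7 needs at least 4 loaded trips out, with a return between consecutive ones — at least 7 crossings.
The safety rule pushes this higher. Following every safe sequence of crossings, the most of the 7 that can be at the right bank as the canoe arrives there on crossing 7 is 6 — never all 7.
So the move cannot be finished within 7 crossings. (The shortest complete plan takes 9:)
1. Boatman goes to the right bank with sample G and sample Q.
2. Boatman goes back to the left bank alone.
3. Boatman goes to the right bank with sample H.
4. Boatman goes back to the left bank with sample Q.
5. Boatman goes to the right bank with sample C and sample J.
6. Boatman goes back to the left bank with sample G.
7. Boatman goes to the right bank with sample B and sample N.
8. Boatman goes back to the left bank alone.
9. Boatman goes to the right bank with sample G and sample Q.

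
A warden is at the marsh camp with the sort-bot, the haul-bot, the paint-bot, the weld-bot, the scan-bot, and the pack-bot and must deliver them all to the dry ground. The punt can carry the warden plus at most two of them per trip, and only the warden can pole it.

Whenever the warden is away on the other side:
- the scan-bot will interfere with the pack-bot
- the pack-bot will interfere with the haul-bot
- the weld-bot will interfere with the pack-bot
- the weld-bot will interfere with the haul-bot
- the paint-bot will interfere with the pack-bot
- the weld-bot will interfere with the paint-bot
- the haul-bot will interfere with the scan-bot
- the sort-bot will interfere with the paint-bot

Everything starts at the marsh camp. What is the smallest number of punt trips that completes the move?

Whatever the first load, the items left behind include a forbidden pair without the warden. No opening move is safe, so no plan exists.

impossible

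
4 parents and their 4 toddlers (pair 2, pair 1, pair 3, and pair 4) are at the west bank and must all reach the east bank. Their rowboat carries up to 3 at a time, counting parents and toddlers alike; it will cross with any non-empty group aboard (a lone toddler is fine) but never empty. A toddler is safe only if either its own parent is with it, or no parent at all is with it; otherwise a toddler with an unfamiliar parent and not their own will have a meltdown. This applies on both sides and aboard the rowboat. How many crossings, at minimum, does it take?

9

Counting alone: each trip to the east bank takes at most 3 across and each return brings at least 1 back, so after t trips out (and t−1 returns) at most 3t − (t−1) of the 8 are across; that first reaches 8 at t = 4, so at least 7 crossings are needed.
The safety rule pushes this higher. Following every safe sequence of crossings, the most of the 8 that can be at the east bank as the rowboat arrives there on crossing 7 is 7 — never all 8.
So no plan with fewer than 9 crossings exists, and this one achieves 9:
1. parent 2 and toddler 2 cross → the east bank.
2. parent 2 crosses ← the west bank.
3. parent 1, parent 2, and toddler 1 cross → the east bank.
4. parent 2 and toddler 2 cross ← the west bank.
5. parent 2, parent 3, and parent 4 cross → the east bank.
6. toddler 1 crosses ← the west bank.
7. toddler 1 and toddler 2 cross → the east bank.
8. toddler 2 crosses ← the west bank.
9. toddler 2, toddler 3, and toddler 4 cross → the east bank.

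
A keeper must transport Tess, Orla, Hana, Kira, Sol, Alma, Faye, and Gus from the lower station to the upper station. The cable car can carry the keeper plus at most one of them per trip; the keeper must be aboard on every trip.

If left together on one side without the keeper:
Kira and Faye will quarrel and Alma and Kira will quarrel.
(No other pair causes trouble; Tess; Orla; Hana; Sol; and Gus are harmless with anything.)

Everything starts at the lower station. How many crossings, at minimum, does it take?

Counting alone: the keeper can take at most 1 across per trip to the upper station, so moving all 8 needs at least 8 loaded trips out, with a return between consecutive ones — at least 15 crossings.
The safety rule pushes this higher. Following every safe sequence of crossings, the most of the 8 that can be at the upper station as the cable car arrives there on crossing 15 is 7 — never all 8.
So no plan with fewer than 17 crossings exists, and this one achieves 17:
1. Keeper goes to the upper station with Kira.  [the lower station: Alma, Faye, Gus, Hana, Orla, Sol, Tess | the upper station: Kira]
2. Keeper goes back to the lower station alone.  [the lower station: Alma, Faye, Gus, Hana, Orla, Sol, Tess | the upper station: Kira]
3. Keeper goes to the upper station with Tess.  [the lower station: Alma, Faye, Gus, Hana, Orla, Sol | the upper station: Kira, Tess]
4. Keeper goes back to the lower station alone.  [the lower station: Alma, Faye, Gus, Hana, Orla, Sol | the upper station: Kira, Tess]
5. Keeper goes to the upper station with Orla.  [the lower station: Alma, Faye, Gus, Hana, Sol | the upper station: Kira, Orla, Tess]
6. Keeper goes back to the lower station alone.  [the lower station: Alma, Faye, Gus, Hana, Sol | the upper station: Kira, Orla, Tess]
7. Keeper goes to the upper station with Hana.  [the lower station: Alma, Faye, Gus, Sol | the upper station: Hana, Kira, Orla, Tess]
8. Keeper goes back to the lower station alone.  [the lower station: Alma, Faye, Gus, Sol | the upper station: Hana, Kira, Orla, Tess]
9. Keeper goes to the upper station with Sol.  [the lower station: Alma, Faye, Gus | the upper station: Hana, Kira, Orla, Sol, Tess]
10. Keeper goes back to the lower station alone.  [the lower station: Alma, Faye, Gus | the upper station: Hana, Kira, Orla, Sol, Tess]
11. Keeper goes to the upper station with Alma.  [the lower station: Faye, Gus | the upper station: Alma, Hana, Kira, Orla, Sol, Tess]
12. Keeper goes back to the lower station with Kira.  [the lower station: Faye, Gus, Kira | the upper station: Alma, Hana, Orla, Sol, Tess]
13. Keeper goes to the upper station with Faye.  [the lower station: Gus, Kira | the upper station: Alma, Faye, Hana, Orla, Sol, Tess]
14. Keeper goes back to the lower station alone.  [the lower station: Gus, Kira | the upper station: Alma, Faye, Hana, Orla, Sol, Tess]
15. Keeper goes to the upper station with Gus.  [the lower station: Kira | the upper station: Alma, Faye, Gus, Hana, Orla, Sol, Tess]
16. Keeper goes back to the lower station alone.  [the lower station: Kira | the upper station: Alma, Faye, Gus, Hana, Orla, Sol, Tess]
17. Keeper goes to the upper station with Kira.  [the lower station: — | the upper station: Alma, Faye, Gus, Hana, Kira, Orla, Sol, Tess]

17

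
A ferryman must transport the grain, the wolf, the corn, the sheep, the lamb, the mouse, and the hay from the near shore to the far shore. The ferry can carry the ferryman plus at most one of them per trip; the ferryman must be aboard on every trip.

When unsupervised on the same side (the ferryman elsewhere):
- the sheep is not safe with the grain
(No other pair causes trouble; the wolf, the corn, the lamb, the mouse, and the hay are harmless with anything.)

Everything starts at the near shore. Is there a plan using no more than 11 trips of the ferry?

No

Counting alone: the ferryman can take at most 1 across per trip to the far shore, so moving all 7 needs at least 7 loaded trips out, with a return between consecutive ones — at least 13 crossings.
Since 11 < 13, 11 crossings cannot be enough. (The shortest complete plan in fact takes 13:)
1. Ferryman goes to the far shore with the grain.  [the near shore: the corn, the hay, the lamb, the mouse, the sheep, the wolf | the far shore: the grain]
2. Ferryman goes back to the near shore alone.  [the near shore: the corn, the hay, the lamb, the mouse, the sheep, the wolf | the far shore: the grain]
3. Ferryman goes to the far shore with the wolf.  [the near shore: the corn, the hay, the lamb, the mouse, the sheep | the far shore: the grain, the wolf]
4. Ferryman goes back to the near shore alone.  [the near shore: the corn, the hay, the lamb, the mouse, the sheep | the far shore: the grain, the wolf]
5. Ferryman goes to the far shore with the corn.  [the near shore: the hay, the lamb, the mouse, the sheep | the far shore: the corn, the grain, the wolf]
6. Ferryman goes back to the near shore alone.  [the near shore: the hay, the lamb, the mouse, the sheep | the far shore: the corn, the grain, the wolf]
7. Ferryman goes to the far shore with the lamb.  [the near shore: the hay, the mouse, the sheep | the far shore: the corn, the grain, the lamb, the wolf]
8. Ferryman goes back to the near shore alone.  [the near shore: the hay, the mouse, the sheep | the far shore: the corn, the grain, the lamb, the wolf]
9. Ferryman goes to the far shore with the mouse.  [the near shore: the hay, the sheep | the far shore: the corn, the grain, the lamb, the mouse, the wolf]
10. Ferryman goes back to the near shore alone.  [the near shore: the hay, the sheep | the far shore: the corn, the grain, the lamb, the mouse, the wolf]
11. Ferryman goes to the far shore with the hay.  [the near shore: the sheep | the far shore: the corn, the grain, the hay, the lamb, the mouse, the wolf]
12. Ferryman goes back to the near shore alone.  [the near shore: the sheep | the far shore: the corn, the grain, the hay, the lamb, the mouse, the wolf]
13. Ferryman goes to the far shore with the sheep.  [the near shore: — | the far shore: the corn, the grain, the hay, the lamb, the mouse, the sheep, the wolf]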